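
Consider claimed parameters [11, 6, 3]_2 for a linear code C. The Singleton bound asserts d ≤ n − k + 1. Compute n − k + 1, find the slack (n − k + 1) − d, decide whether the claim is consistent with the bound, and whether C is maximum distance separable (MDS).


Singleton RHS = n − k + 1 = 6, slack = 3, bound satisfied, not MDS.

Singleton bound: d ≤ n − k + 1.
Here n = 11, k = 6, so n − k + 1 = 6.
Given d = 3, check d ≤ 6: YES.
Slack = (n − k + 1) − d = 3.
The code is NOT MDS (slack = 3 > 0).
Description: the claimed parameters are [11, 6, 3]_2; such a code would be non-MDS.


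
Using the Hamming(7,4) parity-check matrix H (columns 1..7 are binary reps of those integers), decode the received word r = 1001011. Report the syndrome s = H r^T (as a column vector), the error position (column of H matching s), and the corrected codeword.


s = (1, 0, 0)^T, error position = 4, corrected codeword c = 1000011

Compute s = H r^T mod 2 one row at a time:
  s_1 = 1 + 0 + 1 + 1 = 3 ≡ 1 (mod 2).
  s_2 = 0 + 0 + 1 + 1 = 2 ≡ 0 (mod 2).
  s_3 = 1 + 0 + 0 + 1 = 2 ≡ 0 (mod 2).
s = (1, 0, 0)^T — this equals column 4 of H (binary 100), so error is at position 4.
Correct: flip bit 4 of r = 1001011 to get c = 1000011.


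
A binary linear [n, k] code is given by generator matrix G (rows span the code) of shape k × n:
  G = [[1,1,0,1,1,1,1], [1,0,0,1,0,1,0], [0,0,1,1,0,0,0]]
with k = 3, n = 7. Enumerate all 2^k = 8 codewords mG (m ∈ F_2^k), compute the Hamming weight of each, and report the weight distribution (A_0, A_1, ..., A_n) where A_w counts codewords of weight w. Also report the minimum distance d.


Weight distribution: A_0 = 1, A_2 = 1, A_3 = 3, A_5 = 1, A_6 = 2. Minimum distance d = 2.

Enumerate all 2^3 = 8 messages m ∈ F_2^3.
For each, compute codeword c = mG in F_2^7, then tally its weight.
  m = 000 → c = 0000000, weight = 0.
  m = 100 → c = 1101111, weight = 6.
  m = 010 → c = 1001010, weight = 3.
  m = 110 → c = 0100101, weight = 3.
  m = 001 → c = 0011000, weight = 2.
  m = 101 → c = 1110111, weight = 6.
  m = 011 → c = 1010010, weight = 3.
  m = 111 → c = 0111101, weight = 5.
Tally weights:
  weight 0: 1 codewords.
  weight 2: 1 codewords.
  weight 3: 3 codewords.
  weight 5: 1 codewords.
  weight 6: 2 codewords.
Minimum distance d = smallest w > 0 with A_w > 0 = 2.
Sanity: Σ A_w = 8 = 2^3 = 8 ✓.


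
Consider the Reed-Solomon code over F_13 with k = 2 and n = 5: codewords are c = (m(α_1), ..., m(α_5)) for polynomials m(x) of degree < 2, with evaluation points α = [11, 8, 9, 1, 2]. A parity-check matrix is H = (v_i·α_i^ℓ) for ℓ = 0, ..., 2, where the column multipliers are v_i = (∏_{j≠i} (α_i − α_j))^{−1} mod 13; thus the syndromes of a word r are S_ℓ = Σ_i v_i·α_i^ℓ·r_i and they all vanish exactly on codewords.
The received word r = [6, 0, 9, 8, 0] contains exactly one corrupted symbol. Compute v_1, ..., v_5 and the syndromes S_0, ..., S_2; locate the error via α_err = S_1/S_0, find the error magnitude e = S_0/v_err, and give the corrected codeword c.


S = (1, 8, 12), error at position 2, error magnitude e = 9, c = [6, 4, 9, 8, 0].

Step 1: column multipliers v_i = (∏_{j≠i}(α_i − α_j))^{−1} mod 13.
  i = 1 (α = 11): (11−8)(11−9)(11−1)(11−2) = 3·2·10·9 = 540 ≡ 7, so v_1 = 7^{−1} = 2 (mod 13).
  i = 2 (α = 8): (8−11)(8−9)(8−1)(8−2) = (−3)·(−1)·7·6 = 126 ≡ 9, so v_2 = 9^{−1} = 3 (mod 13).
  i = 3 (α = 9): (9−11)(9−8)(9−1)(9−2) = (−2)·1·8·7 = −112 ≡ 5, so v_3 = 5^{−1} = 8 (mod 13).
  i = 4 (α = 1): (1−11)(1−8)(1−9)(1−2) = (−10)·(−7)·(−8)·(−1) = 560 ≡ 1, so v_4 = 1^{−1} = 1 (mod 13).
  i = 5 (α = 2): (2−11)(2−8)(2−9)(2−1) = (−9)·(−6)·(−7)·1 = −378 ≡ 12, so v_5 = 12^{−1} = 12 (mod 13).
  v = [2, 3, 8, 1, 12].
Step 2: syndromes of r = [6, 0, 9, 8, 0] (all sums mod 13).
  S_0 = Σ v_i r_i = 2·6 + 3·0 + 8·9 + 1·8 + 12·0 = 92 ≡ 1.
  S_1 = Σ v_i α_i r_i = 2·11·6 + 3·8·0 + 8·9·9 + 1·1·8 + 12·2·0 = 788 ≡ 8.
  α_i^2 mod 13 = [4, 12, 3, 1, 4].
  S_2 = Σ v_i α_i^2 r_i = 2·4·6 + 3·12·0 + 8·3·9 + 1·1·8 + 12·4·0 = 272 ≡ 12.
  S = (1, 8, 12) ≠ 0, so r is not a codeword (an error is present).
Step 3: locate the error. For a single error e at position i, S_ℓ = v_i·e·α_i^ℓ, so α_err = S_1/S_0.
  S_0^{−1} = 1^{−1} = 1 (mod 13), so α_err = 8·1 = 8 ≡ 8 = α_2. Error position i = 2.
  Consistency check: S_2/S_1 = 12·5 = 60 ≡ 8 = α_err ✓ (single-error assumption holds).
Step 4: error magnitude e = S_0/v_2 = S_0·∏_{j≠2}(α_2 − α_j) = 1·9 = 9 ≡ 9 (mod 13).
Step 5: correct position 2: c_2 = r_2 − e = 0 − 9 ≡ 4 (mod 13). Hence c = [6, 4, 9, 8, 0].
  Check: interpolating c through the α_i gives m(x) = 3 + 5·x (degree < 2) with m(α_i) = c_i for every i, so c is indeed a codeword.


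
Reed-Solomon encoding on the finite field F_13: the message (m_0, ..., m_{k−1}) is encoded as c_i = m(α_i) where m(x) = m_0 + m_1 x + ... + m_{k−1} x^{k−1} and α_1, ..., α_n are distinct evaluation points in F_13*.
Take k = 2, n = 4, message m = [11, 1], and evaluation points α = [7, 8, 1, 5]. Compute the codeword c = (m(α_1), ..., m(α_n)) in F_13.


c = [5, 6, 12, 3]

Message polynomial: m(x) = 11 + 1·x (mod 13).
For each evaluation point α_i, compute m(α_i) mod 13:
  α_1 = 7: Horner steps 1 → 5, so m(7) = 5.
  α_2 = 8: Horner steps 1 → 6, so m(8) = 6.
  α_3 = 1: Horner steps 1 → 12, so m(1) = 12.
  α_4 = 5: Horner steps 1 → 3, so m(5) = 3.
Codeword c = [5, 6, 12, 3] ∈ F_13^4.


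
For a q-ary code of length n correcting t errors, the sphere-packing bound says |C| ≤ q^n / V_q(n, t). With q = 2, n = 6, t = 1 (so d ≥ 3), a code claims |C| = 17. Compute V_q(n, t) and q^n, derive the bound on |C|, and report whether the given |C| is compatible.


V_q(n, t) = 7, q^n = 64, Hamming bound = 9, |C| = 17 > bound (violated).

Step 1: Compute V_q(n, t) = Σ_{j=0}^1 C(n, j) (q−1)^j.
  j = 0: C(6,0)·(1)^0 = 1·1 = 1.
  j = 1: C(6,1)·(1)^1 = 6·1 = 6.
  V_q(n, t) = 1 + 6 = 7.
Step 2: q^n = 2^6 = 64.
Step 3: Hamming bound ⌊q^n / V_q(n,t)⌋ = ⌊64/7⌋ = 9.
Step 4: Compare |C| = 17 to 9: violated.
The claimed |C| lies above the Hamming bound, so no 2-ary code of length 6 with d ≥ 3 can have 17 codewords.


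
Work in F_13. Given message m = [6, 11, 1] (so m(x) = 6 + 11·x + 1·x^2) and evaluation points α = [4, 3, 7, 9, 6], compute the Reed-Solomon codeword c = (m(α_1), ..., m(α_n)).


c = [1, 9, 2, 4, 4]

Message polynomial: m(x) = 6 + 11·x + 1·x^2 (mod 13).
For each evaluation point α_i, compute m(α_i) mod 13:
  α_1 = 4: Horner steps 1 → 2 → 1, so m(4) = 1.
  α_2 = 3: Horner steps 1 → 1 → 9, so m(3) = 9.
  α_3 = 7: Horner steps 1 → 5 → 2, so m(7) = 2.
  α_4 = 9: Horner steps 1 → 7 → 4, so m(9) = 4.
  α_5 = 6: Horner steps 1 → 4 → 4, so m(6) = 4.
Codeword c = [1, 9, 2, 4, 4] ∈ F_13^5.


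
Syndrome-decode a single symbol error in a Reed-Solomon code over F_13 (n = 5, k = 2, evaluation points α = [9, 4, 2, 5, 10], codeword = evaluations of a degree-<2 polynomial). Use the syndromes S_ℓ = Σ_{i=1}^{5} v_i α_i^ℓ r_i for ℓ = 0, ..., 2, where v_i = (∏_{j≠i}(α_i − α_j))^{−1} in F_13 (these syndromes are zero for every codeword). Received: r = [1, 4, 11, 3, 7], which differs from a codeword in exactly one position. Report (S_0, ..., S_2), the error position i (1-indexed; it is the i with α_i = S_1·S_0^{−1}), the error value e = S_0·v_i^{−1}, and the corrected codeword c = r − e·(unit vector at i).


S = (4, 3, 12), error at position 2, error magnitude e = 7, c = [1, 10, 11, 3, 7].

Step 1: column multipliers v_i = (∏_{j≠i}(α_i − α_j))^{−1} mod 13.
  i = 1 (α = 9): (9−4)(9−2)(9−5)(9−10) = 5·7·4·(−1) = −140 ≡ 3, so v_1 = 3^{−1} = 9 (mod 13).
  i = 2 (α = 4): (4−9)(4−2)(4−5)(4−10) = (−5)·2·(−1)·(−6) = −60 ≡ 5, so v_2 = 5^{−1} = 8 (mod 13).
  i = 3 (α = 2): (2−9)(2−4)(2−5)(2−10) = (−7)·(−2)·(−3)·(−8) = 336 ≡ 11, so v_3 = 11^{−1} = 6 (mod 13).
  i = 4 (α = 5): (5−9)(5−4)(5−2)(5−10) = (−4)·1·3·(−5) = 60 ≡ 8, so v_4 = 8^{−1} = 5 (mod 13).
  i = 5 (α = 10): (10−9)(10−4)(10−2)(10−5) = 1·6·8·5 = 240 ≡ 6, so v_5 = 6^{−1} = 11 (mod 13).
  v = [9, 8, 6, 5, 11].
Step 2: syndromes of r = [1, 4, 11, 3, 7] (all sums mod 13).
  S_0 = Σ v_i r_i = 9·1 + 8·4 + 6·11 + 5·3 + 11·7 = 199 ≡ 4.
  S_1 = Σ v_i α_i r_i = 9·9·1 + 8·4·4 + 6·2·11 + 5·5·3 + 11·10·7 = 1186 ≡ 3.
  α_i^2 mod 13 = [3, 3, 4, 12, 9].
  S_2 = Σ v_i α_i^2 r_i = 9·3·1 + 8·3·4 + 6·4·11 + 5·12·3 + 11·9·7 = 1260 ≡ 12.
  S = (4, 3, 12) ≠ 0, so r is not a codeword (an error is present).
Step 3: locate the error. For a single error e at position i, S_ℓ = v_i·e·α_i^ℓ, so α_err = S_1/S_0.
  S_0^{−1} = 4^{−1} = 10 (mod 13), so α_err = 3·10 = 30 ≡ 4 = α_2. Error position i = 2.
  Consistency check: S_2/S_1 = 12·9 = 108 ≡ 4 = α_err ✓ (single-error assumption holds).
Step 4: error magnitude e = S_0/v_2 = S_0·∏_{j≠2}(α_2 − α_j) = 4·5 = 20 ≡ 7 (mod 13).
Step 5: correct position 2: c_2 = r_2 − e = 4 − 7 ≡ 10 (mod 13). Hence c = [1, 10, 11, 3, 7].
  Check: interpolating c through the α_i gives m(x) = 12 + 6·x (degree < 2) with m(α_i) = c_i for every i, so c is indeed a codeword.


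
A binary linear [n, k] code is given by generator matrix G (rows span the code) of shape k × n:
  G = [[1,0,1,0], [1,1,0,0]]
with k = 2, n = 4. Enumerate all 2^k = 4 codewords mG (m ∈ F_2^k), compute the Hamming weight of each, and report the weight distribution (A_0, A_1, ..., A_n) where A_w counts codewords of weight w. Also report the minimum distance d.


Weight distribution: A_0 = 1, A_2 = 3. Minimum distance d = 2.

Enumerate all 2^2 = 4 messages m ∈ F_2^2.
For each, compute codeword c = mG in F_2^4, then tally its weight.
  m = 00 → c = 0000, weight = 0.
  m = 10 → c = 1010, weight = 2.
  m = 01 → c = 1100, weight = 2.
  m = 11 → c = 0110, weight = 2.
Tally weights:
  weight 0: 1 codewords.
  weight 2: 3 codewords.
Minimum distance d = smallest w > 0 with A_w > 0 = 2.
Sanity: Σ A_w = 4 = 2^2 = 4 ✓.


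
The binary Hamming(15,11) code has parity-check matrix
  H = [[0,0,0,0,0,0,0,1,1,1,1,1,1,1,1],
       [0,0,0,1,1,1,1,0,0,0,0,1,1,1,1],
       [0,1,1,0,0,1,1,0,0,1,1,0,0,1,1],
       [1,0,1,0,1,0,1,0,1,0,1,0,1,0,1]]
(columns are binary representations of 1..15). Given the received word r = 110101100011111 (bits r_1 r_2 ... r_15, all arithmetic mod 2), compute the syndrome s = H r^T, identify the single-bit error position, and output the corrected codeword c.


s = (1, 1, 0, 1)^T, error position = 13, corrected codeword c = 110101100011011

Compute s = H r^T mod 2 one row at a time:
  s_1 = 0 + 0 + 0 + 1 + 1 + 1 + 1 + 1 = 5 ≡ 1 (mod 2).
  s_2 = 1 + 0 + 1 + 1 + 1 + 1 + 1 + 1 = 7 ≡ 1 (mod 2).
  s_3 = 1 + 0 + 1 + 1 + 0 + 1 + 1 + 1 = 6 ≡ 0 (mod 2).
  s_4 = 1 + 0 + 0 + 1 + 0 + 1 + 1 + 1 = 5 ≡ 1 (mod 2).
s = (1, 1, 0, 1)^T — this equals column 13 of H (binary 1101), so error is at position 13.
Correct: flip bit 13 of r = 110101100011111 to get c = 110101100011011.


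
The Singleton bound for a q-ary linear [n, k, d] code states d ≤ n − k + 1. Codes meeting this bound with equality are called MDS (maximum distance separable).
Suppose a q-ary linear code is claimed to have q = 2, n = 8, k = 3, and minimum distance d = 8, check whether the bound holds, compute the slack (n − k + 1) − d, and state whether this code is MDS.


Singleton RHS = n − k + 1 = 6, slack = -2, bound violated (no such code; not MDS).

Singleton bound: d ≤ n − k + 1.
Here n = 8, k = 3, so n − k + 1 = 6.
Given d = 8, check d ≤ 6: NO.
Slack = (n − k + 1) − d = -2.
The slack is negative: d = 8 exceeds n − k + 1 = 6 by 2, so the Singleton bound is violated and no linear [8, 3, 8]_2 code can exist. In particular it is not MDS (MDS requires d = n − k + 1 exactly).
Description: the claimed parameters are [8, 3, 8]_2; such a code would be impossible (violates the Singleton bound).


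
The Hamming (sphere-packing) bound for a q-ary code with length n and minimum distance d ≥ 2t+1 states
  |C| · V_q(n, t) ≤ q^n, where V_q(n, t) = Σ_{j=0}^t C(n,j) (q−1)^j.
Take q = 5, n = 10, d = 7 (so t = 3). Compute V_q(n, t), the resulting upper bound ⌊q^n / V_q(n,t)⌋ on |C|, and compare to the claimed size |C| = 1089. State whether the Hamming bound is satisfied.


V_q(n, t) = 8441, q^n = 9765625, Hamming bound = 1156, |C| = 1089 ≤ bound (satisfied).

Step 1: Compute V_q(n, t) = Σ_{j=0}^3 C(n, j) (q−1)^j.
  j = 0: C(10,0)·(4)^0 = 1·1 = 1.
  j = 1: C(10,1)·(4)^1 = 10·4 = 40.
  j = 2: C(10,2)·(4)^2 = 45·16 = 720.
  j = 3: C(10,3)·(4)^3 = 120·64 = 7680.
  V_q(n, t) = 1 + 40 + 720 + 7680 = 8441.
Step 2: q^n = 5^10 = 9765625.
Step 3: Hamming bound ⌊q^n / V_q(n,t)⌋ = ⌊9765625/8441⌋ = 1156.
Step 4: Compare |C| = 1089 to 1156: satisfied.
The claimed |C| lies below the Hamming bound.


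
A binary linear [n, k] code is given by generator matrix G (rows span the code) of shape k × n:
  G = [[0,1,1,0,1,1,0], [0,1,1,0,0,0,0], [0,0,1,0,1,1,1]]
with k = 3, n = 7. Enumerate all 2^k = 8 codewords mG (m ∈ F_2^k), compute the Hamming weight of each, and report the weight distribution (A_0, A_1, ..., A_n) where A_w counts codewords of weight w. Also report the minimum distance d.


Weight distribution: A_0 = 1, A_2 = 4, A_4 = 3. Minimum distance d = 2.

Enumerate all 2^3 = 8 messages m ∈ F_2^3.
For each, compute codeword c = mG in F_2^7, then tally its weight.
  m = 000 → c = 0000000, weight = 0.
  m = 100 → c = 0110110, weight = 4.
  m = 010 → c = 0110000, weight = 2.
  m = 110 → c = 0000110, weight = 2.
  m = 001 → c = 0010111, weight = 4.
  m = 101 → c = 0100001, weight = 2.
  m = 011 → c = 0100111, weight = 4.
  m = 111 → c = 0010001, weight = 2.
Tally weights:
  weight 0: 1 codewords.
  weight 2: 4 codewords.
  weight 4: 3 codewords.
Minimum distance d = smallest w > 0 with A_w > 0 = 2.
Sanity: Σ A_w = 8 = 2^3 = 8 ✓.


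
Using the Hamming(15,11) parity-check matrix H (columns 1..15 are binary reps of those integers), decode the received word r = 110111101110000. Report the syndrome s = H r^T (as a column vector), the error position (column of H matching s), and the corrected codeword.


s = (1, 0, 1, 1)^T, error position = 11, corrected codeword c = 110111101100000

Compute s = H r^T mod 2 one row at a time:
  s_1 = 0 + 1 + 1 + 1 + 0 + 0 + 0 + 0 = 3 ≡ 1 (mod 2).
  s_2 = 1 + 1 + 1 + 1 + 0 + 0 + 0 + 0 = 4 ≡ 0 (mod 2).
  s_3 = 1 + 0 + 1 + 1 + 1 + 1 + 0 + 0 = 5 ≡ 1 (mod 2).
  s_4 = 1 + 0 + 1 + 1 + 1 + 1 + 0 + 0 = 5 ≡ 1 (mod 2).
s = (1, 0, 1, 1)^T — this equals column 11 of H (binary 1011), so error is at position 11.
Correct: flip bit 11 of r = 110111101110000 to get c = 110111101100000.


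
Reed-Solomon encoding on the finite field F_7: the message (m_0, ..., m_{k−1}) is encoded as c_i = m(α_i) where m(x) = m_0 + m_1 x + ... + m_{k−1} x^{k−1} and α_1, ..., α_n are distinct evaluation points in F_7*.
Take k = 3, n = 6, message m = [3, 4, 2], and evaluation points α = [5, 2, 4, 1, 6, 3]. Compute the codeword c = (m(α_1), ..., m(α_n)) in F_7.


c = [3, 5, 2, 2, 1, 5]

Message polynomial: m(x) = 3 + 4·x + 2·x^2 (mod 7).
For each evaluation point α_i, compute m(α_i) mod 7:
  α_1 = 5: Horner steps 2 → 0 → 3, so m(5) = 3.
  α_2 = 2: Horner steps 2 → 1 → 5, so m(2) = 5.
  α_3 = 4: Horner steps 2 → 5 → 2, so m(4) = 2.
  α_4 = 1: Horner steps 2 → 6 → 2, so m(1) = 2.
  α_5 = 6: Horner steps 2 → 2 → 1, so m(6) = 1.
  α_6 = 3: Horner steps 2 → 3 → 5, so m(3) = 5.
Codeword c = [3, 5, 2, 2, 1, 5] ∈ F_7^6.


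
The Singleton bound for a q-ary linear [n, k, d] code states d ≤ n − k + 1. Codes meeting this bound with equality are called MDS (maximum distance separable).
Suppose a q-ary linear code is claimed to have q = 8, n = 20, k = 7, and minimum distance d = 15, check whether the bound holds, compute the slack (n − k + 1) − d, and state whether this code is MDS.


Singleton RHS = n − k + 1 = 14, slack = -1, bound violated (no such code; not MDS).

Singleton bound: d ≤ n − k + 1.
Here n = 20, k = 7, so n − k + 1 = 14.
Given d = 15, check d ≤ 14: NO.
Slack = (n − k + 1) − d = -1.
The slack is negative: d = 15 exceeds n − k + 1 = 14 by 1, so the Singleton bound is violated and no linear [20, 7, 15]_8 code can exist. In particular it is not MDS (MDS requires d = n − k + 1 exactly).
Description: the claimed parameters are [20, 7, 15]_8; such a code would be impossible (violates the Singleton bound).


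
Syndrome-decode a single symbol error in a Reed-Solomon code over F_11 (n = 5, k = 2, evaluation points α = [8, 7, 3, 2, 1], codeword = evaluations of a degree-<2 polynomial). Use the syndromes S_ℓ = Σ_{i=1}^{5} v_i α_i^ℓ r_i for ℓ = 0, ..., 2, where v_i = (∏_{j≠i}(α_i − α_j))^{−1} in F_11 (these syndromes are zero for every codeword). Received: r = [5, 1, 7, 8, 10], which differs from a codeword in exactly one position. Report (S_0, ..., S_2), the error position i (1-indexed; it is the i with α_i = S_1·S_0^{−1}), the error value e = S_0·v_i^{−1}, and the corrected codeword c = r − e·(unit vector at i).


S = (9, 7, 3), error at position 4, error magnitude e = 5, c = [5, 1, 7, 3, 10].

Step 1: column multipliers v_i = (∏_{j≠i}(α_i − α_j))^{−1} mod 11.
  i = 1 (α = 8): (8−7)(8−3)(8−2)(8−1) = 1·5·6·7 = 210 ≡ 1, so v_1 = 1^{−1} = 1 (mod 11).
  i = 2 (α = 7): (7−8)(7−3)(7−2)(7−1) = (−1)·4·5·6 = −120 ≡ 1, so v_2 = 1^{−1} = 1 (mod 11).
  i = 3 (α = 3): (3−8)(3−7)(3−2)(3−1) = (−5)·(−4)·1·2 = 40 ≡ 7, so v_3 = 7^{−1} = 8 (mod 11).
  i = 4 (α = 2): (2−8)(2−7)(2−3)(2−1) = (−6)·(−5)·(−1)·1 = −30 ≡ 3, so v_4 = 3^{−1} = 4 (mod 11).
  i = 5 (α = 1): (1−8)(1−7)(1−3)(1−2) = (−7)·(−6)·(−2)·(−1) = 84 ≡ 7, so v_5 = 7^{−1} = 8 (mod 11).
  v = [1, 1, 8, 4, 8].
Step 2: syndromes of r = [5, 1, 7, 8, 10] (all sums mod 11).
  S_0 = Σ v_i r_i = 1·5 + 1·1 + 8·7 + 4·8 + 8·10 = 174 ≡ 9.
  S_1 = Σ v_i α_i r_i = 1·8·5 + 1·7·1 + 8·3·7 + 4·2·8 + 8·1·10 = 359 ≡ 7.
  α_i^2 mod 11 = [9, 5, 9, 4, 1].
  S_2 = Σ v_i α_i^2 r_i = 1·9·5 + 1·5·1 + 8·9·7 + 4·4·8 + 8·1·10 = 762 ≡ 3.
  S = (9, 7, 3) ≠ 0, so r is not a codeword (an error is present).
Step 3: locate the error. For a single error e at position i, S_ℓ = v_i·e·α_i^ℓ, so α_err = S_1/S_0.
  S_0^{−1} = 9^{−1} = 5 (mod 11), so α_err = 7·5 = 35 ≡ 2 = α_4. Error position i = 4.
  Consistency check: S_2/S_1 = 3·8 = 24 ≡ 2 = α_err ✓ (single-error assumption holds).
Step 4: error magnitude e = S_0/v_4 = S_0·∏_{j≠4}(α_4 − α_j) = 9·3 = 27 ≡ 5 (mod 11).
Step 5: correct position 4: c_4 = r_4 − e = 8 − 5 ≡ 3 (mod 11). Hence c = [5, 1, 7, 3, 10].
  Check: interpolating c through the α_i gives m(x) = 6 + 4·x (degree < 2) with m(α_i) = c_i for every i, so c is indeed a codeword.


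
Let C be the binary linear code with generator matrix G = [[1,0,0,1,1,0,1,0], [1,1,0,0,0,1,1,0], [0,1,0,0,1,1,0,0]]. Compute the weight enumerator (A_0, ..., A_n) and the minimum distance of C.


Weight distribution: A_0 = 1, A_1 = 1, A_3 = 2, A_4 = 3, A_5 = 1. Minimum distance d = 1.

Enumerate all 2^3 = 8 messages m ∈ F_2^3.
For each, compute codeword c = mG in F_2^8, then tally its weight.
  m = 000 → c = 00000000, weight = 0.
  m = 100 → c = 10011010, weight = 4.
  m = 010 → c = 11000110, weight = 4.
  m = 110 → c = 01011100, weight = 4.
  m = 001 → c = 01001100, weight = 3.
  m = 101 → c = 11010110, weight = 5.
  m = 011 → c = 10001010, weight = 3.
  m = 111 → c = 00010000, weight = 1.
Tally weights:
  weight 0: 1 codewords.
  weight 1: 1 codewords.
  weight 3: 2 codewords.
  weight 4: 3 codewords.
  weight 5: 1 codewords.
Minimum distance d = smallest w > 0 with A_w > 0 = 1.
Sanity: Σ A_w = 8 = 2^3 = 8 ✓.


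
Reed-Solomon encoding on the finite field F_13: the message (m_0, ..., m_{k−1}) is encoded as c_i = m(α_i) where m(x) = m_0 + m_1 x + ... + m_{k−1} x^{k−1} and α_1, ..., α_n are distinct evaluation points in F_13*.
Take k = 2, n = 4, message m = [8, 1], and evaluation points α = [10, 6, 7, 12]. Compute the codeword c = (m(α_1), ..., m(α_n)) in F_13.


c = [5, 1, 2, 7]

Message polynomial: m(x) = 8 + 1·x (mod 13).
For each evaluation point α_i, compute m(α_i) mod 13:
  α_1 = 10: Horner steps 1 → 5, so m(10) = 5.
  α_2 = 6: Horner steps 1 → 1, so m(6) = 1.
  α_3 = 7: Horner steps 1 → 2, so m(7) = 2.
  α_4 = 12: Horner steps 1 → 7, so m(12) = 7.
Codeword c = [5, 1, 2, 7] ∈ F_13^4.


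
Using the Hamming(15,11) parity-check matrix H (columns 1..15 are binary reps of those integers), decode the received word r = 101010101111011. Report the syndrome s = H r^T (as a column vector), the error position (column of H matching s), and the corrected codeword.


s = (0, 1, 0, 1)^T, error position = 5, corrected codeword c = 101000101111011

Compute s = H r^T mod 2 one row at a time:
  s_1 = 0 + 1 + 1 + 1 + 1 + 0 + 1 + 1 = 6 ≡ 0 (mod 2).
  s_2 = 0 + 1 + 0 + 1 + 1 + 0 + 1 + 1 = 5 ≡ 1 (mod 2).
  s_3 = 0 + 1 + 0 + 1 + 1 + 1 + 1 + 1 = 6 ≡ 0 (mod 2).
  s_4 = 1 + 1 + 1 + 1 + 1 + 1 + 0 + 1 = 7 ≡ 1 (mod 2).
s = (0, 1, 0, 1)^T — this equals column 5 of H (binary 0101), so error is at position 5.
Correct: flip bit 5 of r = 101010101111011 to get c = 101000101111011.


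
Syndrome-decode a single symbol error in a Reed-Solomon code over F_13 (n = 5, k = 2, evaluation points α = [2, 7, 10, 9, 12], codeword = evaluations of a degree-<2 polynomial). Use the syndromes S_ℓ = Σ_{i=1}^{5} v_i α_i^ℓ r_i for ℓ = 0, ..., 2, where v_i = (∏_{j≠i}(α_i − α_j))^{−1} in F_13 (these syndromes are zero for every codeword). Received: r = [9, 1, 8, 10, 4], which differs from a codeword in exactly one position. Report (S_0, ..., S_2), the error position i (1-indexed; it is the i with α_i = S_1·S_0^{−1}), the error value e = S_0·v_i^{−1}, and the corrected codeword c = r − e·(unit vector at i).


S = (10, 7, 1), error at position 1, error magnitude e = 11, c = [11, 1, 8, 10, 4].

Step 1: column multipliers v_i = (∏_{j≠i}(α_i − α_j))^{−1} mod 13.
  i = 1 (α = 2): (2−7)(2−10)(2−9)(2−12) = (−5)·(−8)·(−7)·(−10) = 2800 ≡ 5, so v_1 = 5^{−1} = 8 (mod 13).
  i = 2 (α = 7): (7−2)(7−10)(7−9)(7−12) = 5·(−3)·(−2)·(−5) = −150 ≡ 6, so v_2 = 6^{−1} = 11 (mod 13).
  i = 3 (α = 10): (10−2)(10−7)(10−9)(10−12) = 8·3·1·(−2) = −48 ≡ 4, so v_3 = 4^{−1} = 10 (mod 13).
  i = 4 (α = 9): (9−2)(9−7)(9−10)(9−12) = 7·2·(−1)·(−3) = 42 ≡ 3, so v_4 = 3^{−1} = 9 (mod 13).
  i = 5 (α = 12): (12−2)(12−7)(12−10)(12−9) = 10·5·2·3 = 300 ≡ 1, so v_5 = 1^{−1} = 1 (mod 13).
  v = [8, 11, 10, 9, 1].
Step 2: syndromes of r = [9, 1, 8, 10, 4] (all sums mod 13).
  S_0 = Σ v_i r_i = 8·9 + 11·1 + 10·8 + 9·10 + 1·4 = 257 ≡ 10.
  S_1 = Σ v_i α_i r_i = 8·2·9 + 11·7·1 + 10·10·8 + 9·9·10 + 1·12·4 = 1879 ≡ 7.
  α_i^2 mod 13 = [4, 10, 9, 3, 1].
  S_2 = Σ v_i α_i^2 r_i = 8·4·9 + 11·10·1 + 10·9·8 + 9·3·10 + 1·1·4 = 1392 ≡ 1.
  S = (10, 7, 1) ≠ 0, so r is not a codeword (an error is present).
Step 3: locate the error. For a single error e at position i, S_ℓ = v_i·e·α_i^ℓ, so α_err = S_1/S_0.
  S_0^{−1} = 10^{−1} = 4 (mod 13), so α_err = 7·4 = 28 ≡ 2 = α_1. Error position i = 1.
  Consistency check: S_2/S_1 = 1·2 = 2 ≡ 2 = α_err ✓ (single-error assumption holds).
Step 4: error magnitude e = S_0/v_1 = S_0·∏_{j≠1}(α_1 − α_j) = 10·5 = 50 ≡ 11 (mod 13).
Step 5: correct position 1: c_1 = r_1 − e = 9 − 11 ≡ 11 (mod 13). Hence c = [11, 1, 8, 10, 4].
  Check: interpolating c through the α_i gives m(x) = 2 + 11·x (degree < 2) with m(α_i) = c_i for every i, so c is indeed a codeword.


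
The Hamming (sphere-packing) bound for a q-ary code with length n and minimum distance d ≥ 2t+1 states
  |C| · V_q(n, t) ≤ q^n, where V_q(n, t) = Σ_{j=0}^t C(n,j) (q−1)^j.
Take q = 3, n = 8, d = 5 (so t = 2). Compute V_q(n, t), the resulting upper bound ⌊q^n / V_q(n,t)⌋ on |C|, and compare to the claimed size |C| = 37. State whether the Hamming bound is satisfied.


V_q(n, t) = 129, q^n = 6561, Hamming bound = 50, |C| = 37 ≤ bound (satisfied).

Step 1: Compute V_q(n, t) = Σ_{j=0}^2 C(n, j) (q−1)^j.
  j = 0: C(8,0)·(2)^0 = 1·1 = 1.
  j = 1: C(8,1)·(2)^1 = 8·2 = 16.
  j = 2: C(8,2)·(2)^2 = 28·4 = 112.
  V_q(n, t) = 1 + 16 + 112 = 129.
Step 2: q^n = 3^8 = 6561.
Step 3: Hamming bound ⌊q^n / V_q(n,t)⌋ = ⌊6561/129⌋ = 50.
Step 4: Compare |C| = 37 to 50: satisfied.
The claimed |C| lies below the Hamming bound.


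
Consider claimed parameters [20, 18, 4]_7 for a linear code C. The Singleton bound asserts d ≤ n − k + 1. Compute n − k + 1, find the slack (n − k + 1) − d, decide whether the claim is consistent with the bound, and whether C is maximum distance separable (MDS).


Singleton RHS = n − k + 1 = 3, slack = -1, bound violated (no such code; not MDS).

Singleton bound: d ≤ n − k + 1.
Here n = 20, k = 18, so n − k + 1 = 3.
Given d = 4, check d ≤ 3: NO.
Slack = (n − k + 1) − d = -1.
The slack is negative: d = 4 exceeds n − k + 1 = 3 by 1, so the Singleton bound is violated and no linear [20, 18, 4]_7 code can exist. In particular it is not MDS (MDS requires d = n − k + 1 exactly).
Description: the claimed parameters are [20, 18, 4]_7; such a code would be impossible (violates the Singleton bound).


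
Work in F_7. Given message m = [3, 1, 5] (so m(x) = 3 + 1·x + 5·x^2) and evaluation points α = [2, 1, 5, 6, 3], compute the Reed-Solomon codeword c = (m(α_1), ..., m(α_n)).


c = [4, 2, 0, 0, 2]

Message polynomial: m(x) = 3 + 1·x + 5·x^2 (mod 7).
For each evaluation point α_i, compute m(α_i) mod 7:
  α_1 = 2: Horner steps 5 → 4 → 4, so m(2) = 4.
  α_2 = 1: Horner steps 5 → 6 → 2, so m(1) = 2.
  α_3 = 5: Horner steps 5 → 5 → 0, so m(5) = 0.
  α_4 = 6: Horner steps 5 → 3 → 0, so m(6) = 0.
  α_5 = 3: Horner steps 5 → 2 → 2, so m(3) = 2.
Codeword c = [4, 2, 0, 0, 2] ∈ F_7^5.


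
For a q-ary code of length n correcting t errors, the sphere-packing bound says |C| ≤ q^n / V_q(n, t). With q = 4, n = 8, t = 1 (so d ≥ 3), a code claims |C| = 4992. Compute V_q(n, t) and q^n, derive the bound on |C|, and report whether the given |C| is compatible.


V_q(n, t) = 25, q^n = 65536, Hamming bound = 2621, |C| = 4992 > bound (violated).

Step 1: Compute V_q(n, t) = Σ_{j=0}^1 C(n, j) (q−1)^j.
  j = 0: C(8,0)·(3)^0 = 1·1 = 1.
  j = 1: C(8,1)·(3)^1 = 8·3 = 24.
  V_q(n, t) = 1 + 24 = 25.
Step 2: q^n = 4^8 = 65536.
Step 3: Hamming bound ⌊q^n / V_q(n,t)⌋ = ⌊65536/25⌋ = 2621.
Step 4: Compare |C| = 4992 to 2621: violated.
The claimed |C| lies above the Hamming bound, so no 4-ary code of length 8 with d ≥ 3 can have 4992 codewords.


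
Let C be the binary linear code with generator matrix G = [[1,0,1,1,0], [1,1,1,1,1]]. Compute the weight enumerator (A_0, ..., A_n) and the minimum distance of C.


Weight distribution: A_0 = 1, A_2 = 1, A_3 = 1, A_5 = 1. Minimum distance d = 2.

Enumerate all 2^2 = 4 messages m ∈ F_2^2.
For each, compute codeword c = mG in F_2^5, then tally its weight.
  m = 00 → c = 00000, weight = 0.
  m = 10 → c = 10110, weight = 3.
  m = 01 → c = 11111, weight = 5.
  m = 11 → c = 01001, weight = 2.
Tally weights:
  weight 0: 1 codewords.
  weight 2: 1 codewords.
  weight 3: 1 codewords.
  weight 5: 1 codewords.
Minimum distance d = smallest w > 0 with A_w > 0 = 2.
Sanity: Σ A_w = 4 = 2^2 = 4 ✓.


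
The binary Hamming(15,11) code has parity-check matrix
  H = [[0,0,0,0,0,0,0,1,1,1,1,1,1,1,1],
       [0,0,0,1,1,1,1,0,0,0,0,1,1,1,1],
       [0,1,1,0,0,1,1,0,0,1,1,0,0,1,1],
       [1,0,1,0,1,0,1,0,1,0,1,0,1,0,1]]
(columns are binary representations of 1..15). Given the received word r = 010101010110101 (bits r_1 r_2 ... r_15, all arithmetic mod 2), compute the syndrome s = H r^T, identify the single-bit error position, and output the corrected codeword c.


s = (1, 0, 1, 1)^T, error position = 11, corrected codeword c = 010101010100101

Compute s = H r^T mod 2 one row at a time:
  s_1 = 1 + 0 + 1 + 1 + 0 + 1 + 0 + 1 = 5 ≡ 1 (mod 2).
  s_2 = 1 + 0 + 1 + 0 + 0 + 1 + 0 + 1 = 4 ≡ 0 (mod 2).
  s_3 = 1 + 0 + 1 + 0 + 1 + 1 + 0 + 1 = 5 ≡ 1 (mod 2).
  s_4 = 0 + 0 + 0 + 0 + 0 + 1 + 1 + 1 = 3 ≡ 1 (mod 2).
s = (1, 0, 1, 1)^T — this equals column 11 of H (binary 1011), so error is at position 11.
Correct: flip bit 11 of r = 010101010110101 to get c = 010101010100101.


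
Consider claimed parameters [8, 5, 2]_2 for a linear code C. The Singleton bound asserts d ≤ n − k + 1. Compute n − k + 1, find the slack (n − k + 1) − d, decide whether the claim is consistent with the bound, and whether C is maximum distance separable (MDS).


Singleton RHS = n − k + 1 = 4, slack = 2, bound satisfied, not MDS.

Singleton bound: d ≤ n − k + 1.
Here n = 8, k = 5, so n − k + 1 = 4.
Given d = 2, check d ≤ 4: YES.
Slack = (n − k + 1) − d = 2.
The code is NOT MDS (slack = 2 > 0).
Description: the claimed parameters are [8, 5, 2]_2; such a code would be non-MDS.


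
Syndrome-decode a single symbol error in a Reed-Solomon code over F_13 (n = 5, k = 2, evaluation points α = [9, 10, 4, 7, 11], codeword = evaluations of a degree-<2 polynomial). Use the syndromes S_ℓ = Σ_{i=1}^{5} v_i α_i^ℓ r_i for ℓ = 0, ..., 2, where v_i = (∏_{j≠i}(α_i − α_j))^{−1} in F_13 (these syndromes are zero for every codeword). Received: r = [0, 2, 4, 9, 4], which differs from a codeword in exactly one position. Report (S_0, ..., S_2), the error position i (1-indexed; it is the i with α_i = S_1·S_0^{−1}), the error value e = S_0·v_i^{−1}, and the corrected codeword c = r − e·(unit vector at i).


S = (11, 5, 7), error at position 3, error magnitude e = 1, c = [0, 2, 3, 9, 4].

Step 1: column multipliers v_i = (∏_{j≠i}(α_i − α_j))^{−1} mod 13.
  i = 1 (α = 9): (9−10)(9−4)(9−7)(9−11) = (−1)·5·2·(−2) = 20 ≡ 7, so v_1 = 7^{−1} = 2 (mod 13).
  i = 2 (α = 10): (10−9)(10−4)(10−7)(10−11) = 1·6·3·(−1) = −18 ≡ 8, so v_2 = 8^{−1} = 5 (mod 13).
  i = 3 (α = 4): (4−9)(4−10)(4−7)(4−11) = (−5)·(−6)·(−3)·(−7) = 630 ≡ 6, so v_3 = 6^{−1} = 11 (mod 13).
  i = 4 (α = 7): (7−9)(7−10)(7−4)(7−11) = (−2)·(−3)·3·(−4) = −72 ≡ 6, so v_4 = 6^{−1} = 11 (mod 13).
  i = 5 (α = 11): (11−9)(11−10)(11−4)(11−7) = 2·1·7·4 = 56 ≡ 4, so v_5 = 4^{−1} = 10 (mod 13).
  v = [2, 5, 11, 11, 10].
Step 2: syndromes of r = [0, 2, 4, 9, 4] (all sums mod 13).
  S_0 = Σ v_i r_i = 2·0 + 5·2 + 11·4 + 11·9 + 10·4 = 193 ≡ 11.
  S_1 = Σ v_i α_i r_i = 2·9·0 + 5·10·2 + 11·4·4 + 11·7·9 + 10·11·4 = 1409 ≡ 5.
  α_i^2 mod 13 = [3, 9, 3, 10, 4].
  S_2 = Σ v_i α_i^2 r_i = 2·3·0 + 5·9·2 + 11·3·4 + 11·10·9 + 10·4·4 = 1372 ≡ 7.
  S = (11, 5, 7) ≠ 0, so r is not a codeword (an error is present).
Step 3: locate the error. For a single error e at position i, S_ℓ = v_i·e·α_i^ℓ, so α_err = S_1/S_0.
  S_0^{−1} = 11^{−1} = 6 (mod 13), so α_err = 5·6 = 30 ≡ 4 = α_3. Error position i = 3.
  Consistency check: S_2/S_1 = 7·8 = 56 ≡ 4 = α_err ✓ (single-error assumption holds).
Step 4: error magnitude e = S_0/v_3 = S_0·∏_{j≠3}(α_3 − α_j) = 11·6 = 66 ≡ 1 (mod 13).
Step 5: correct position 3: c_3 = r_3 − e = 4 − 1 ≡ 3 (mod 13). Hence c = [0, 2, 3, 9, 4].
  Check: interpolating c through the α_i gives m(x) = 8 + 2·x (degree < 2) with m(α_i) = c_i for every i, so c is indeed a codeword.


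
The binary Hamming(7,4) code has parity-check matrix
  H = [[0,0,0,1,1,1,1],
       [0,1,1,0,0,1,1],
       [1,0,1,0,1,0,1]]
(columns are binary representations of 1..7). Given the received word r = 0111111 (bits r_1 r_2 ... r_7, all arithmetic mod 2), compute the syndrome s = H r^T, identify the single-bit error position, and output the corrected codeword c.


s = (0, 0, 1)^T, error position = 1, corrected codeword c = 1111111

Compute s = H r^T mod 2 one row at a time:
  s_1 = 1 + 1 + 1 + 1 = 4 ≡ 0 (mod 2).
  s_2 = 1 + 1 + 1 + 1 = 4 ≡ 0 (mod 2).
  s_3 = 0 + 1 + 1 + 1 = 3 ≡ 1 (mod 2).
s = (0, 0, 1)^T — this equals column 1 of H (binary 001), so error is at position 1.
Correct: flip bit 1 of r = 0111111 to get c = 1111111.


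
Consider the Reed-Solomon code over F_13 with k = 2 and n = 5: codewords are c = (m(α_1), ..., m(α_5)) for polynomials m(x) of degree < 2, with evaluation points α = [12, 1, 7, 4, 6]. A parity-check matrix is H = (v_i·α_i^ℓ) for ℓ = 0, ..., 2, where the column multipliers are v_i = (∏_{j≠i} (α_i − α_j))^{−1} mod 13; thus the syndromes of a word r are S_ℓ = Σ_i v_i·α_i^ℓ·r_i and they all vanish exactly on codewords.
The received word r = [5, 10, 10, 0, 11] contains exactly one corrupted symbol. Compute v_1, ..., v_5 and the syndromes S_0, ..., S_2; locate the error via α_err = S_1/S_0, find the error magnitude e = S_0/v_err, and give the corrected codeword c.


S = (10, 10, 10), error at position 2, error magnitude e = 7, c = [5, 3, 10, 0, 11].

Step 1: column multipliers v_i = (∏_{j≠i}(α_i − α_j))^{−1} mod 13.
  i = 1 (α = 12): (12−1)(12−7)(12−4)(12−6) = 11·5·8·6 = 2640 ≡ 1, so v_1 = 1^{−1} = 1 (mod 13).
  i = 2 (α = 1): (1−12)(1−7)(1−4)(1−6) = (−11)·(−6)·(−3)·(−5) = 990 ≡ 2, so v_2 = 2^{−1} = 7 (mod 13).
  i = 3 (α = 7): (7−12)(7−1)(7−4)(7−6) = (−5)·6·3·1 = −90 ≡ 1, so v_3 = 1^{−1} = 1 (mod 13).
  i = 4 (α = 4): (4−12)(4−1)(4−7)(4−6) = (−8)·3·(−3)·(−2) = −144 ≡ 12, so v_4 = 12^{−1} = 12 (mod 13).
  i = 5 (α = 6): (6−12)(6−1)(6−7)(6−4) = (−6)·5·(−1)·2 = 60 ≡ 8, so v_5 = 8^{−1} = 5 (mod 13).
  v = [1, 7, 1, 12, 5].
Step 2: syndromes of r = [5, 10, 10, 0, 11] (all sums mod 13).
  S_0 = Σ v_i r_i = 1·5 + 7·10 + 1·10 + 12·0 + 5·11 = 140 ≡ 10.
  S_1 = Σ v_i α_i r_i = 1·12·5 + 7·1·10 + 1·7·10 + 12·4·0 + 5·6·11 = 530 ≡ 10.
  α_i^2 mod 13 = [1, 1, 10, 3, 10].
  S_2 = Σ v_i α_i^2 r_i = 1·1·5 + 7·1·10 + 1·10·10 + 12·3·0 + 5·10·11 = 725 ≡ 10.
  S = (10, 10, 10) ≠ 0, so r is not a codeword (an error is present).
Step 3: locate the error. For a single error e at position i, S_ℓ = v_i·e·α_i^ℓ, so α_err = S_1/S_0.
  S_0^{−1} = 10^{−1} = 4 (mod 13), so α_err = 10·4 = 40 ≡ 1 = α_2. Error position i = 2.
  Consistency check: S_2/S_1 = 10·4 = 40 ≡ 1 = α_err ✓ (single-error assumption holds).
Step 4: error magnitude e = S_0/v_2 = S_0·∏_{j≠2}(α_2 − α_j) = 10·2 = 20 ≡ 7 (mod 13).
Step 5: correct position 2: c_2 = r_2 − e = 10 − 7 ≡ 3 (mod 13). Hence c = [5, 3, 10, 0, 11].
  Check: interpolating c through the α_i gives m(x) = 4 + 12·x (degree < 2) with m(α_i) = c_i for every i, so c is indeed a codeword.


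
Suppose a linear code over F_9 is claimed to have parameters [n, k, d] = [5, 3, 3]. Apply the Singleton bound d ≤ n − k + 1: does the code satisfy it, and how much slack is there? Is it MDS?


Singleton RHS = n − k + 1 = 3, slack = 0, bound satisfied, MDS.

Singleton bound: d ≤ n − k + 1.
Here n = 5, k = 3, so n − k + 1 = 3.
Given d = 3, check d ≤ 3: YES.
Slack = (n − k + 1) − d = 0.
The code is MDS (slack = 0).
Description: the claimed parameters are [5, 3, 3]_9; such a code would be MDS (meets Singleton bound).


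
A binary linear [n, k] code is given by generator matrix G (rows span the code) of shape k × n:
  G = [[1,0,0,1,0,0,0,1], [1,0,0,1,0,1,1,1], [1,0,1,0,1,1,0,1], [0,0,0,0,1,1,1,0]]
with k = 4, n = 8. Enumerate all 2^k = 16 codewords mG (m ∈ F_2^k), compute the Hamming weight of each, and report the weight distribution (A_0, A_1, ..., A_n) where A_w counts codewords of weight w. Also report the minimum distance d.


Weight distribution: A_0 = 1, A_1 = 1, A_2 = 1, A_3 = 4, A_4 = 5, A_5 = 3, A_6 = 1. Minimum distance d = 1.

Enumerate all 2^4 = 16 messages m ∈ F_2^4.
For each, compute codeword c = mG in F_2^8, then tally its weight.
  m = 0000 → c = 00000000, weight = 0.
  m = 1000 → c = 10010001, weight = 3.
  m = 0100 → c = 10010111, weight = 5.
  m = 1100 → c = 00000110, weight = 2.
  m = 0010 → c = 10101101, weight = 5.
  m = 1010 → c = 00111100, weight = 4.
  m = 0110 → c = 00111010, weight = 4.
  m = 1110 → c = 10101011, weight = 5.
  m = 0001 → c = 00001110, weight = 3.
  m = 1001 → c = 10011111, weight = 6.
  m = 0101 → c = 10011001, weight = 4.
  m = 1101 → c = 00001000, weight = 1.
  m = 0011 → c = 10100011, weight = 4.
  m = 1011 → c = 00110010, weight = 3.
  m = 0111 → c = 00110100, weight = 3.
  m = 1111 → c = 10100101, weight = 4.
Tally weights:
  weight 0: 1 codewords.
  weight 1: 1 codewords.
  weight 2: 1 codewords.
  weight 3: 4 codewords.
  weight 4: 5 codewords.
  weight 5: 3 codewords.
  weight 6: 1 codewords.
Minimum distance d = smallest w > 0 with A_w > 0 = 1.
Sanity: Σ A_w = 16 = 2^4 = 16 ✓.


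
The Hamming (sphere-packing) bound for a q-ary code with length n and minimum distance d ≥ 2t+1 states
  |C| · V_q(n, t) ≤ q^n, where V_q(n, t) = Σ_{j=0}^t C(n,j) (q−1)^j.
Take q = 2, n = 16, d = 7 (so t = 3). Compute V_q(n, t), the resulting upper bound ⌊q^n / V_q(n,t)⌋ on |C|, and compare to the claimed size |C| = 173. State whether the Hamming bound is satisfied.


V_q(n, t) = 697, q^n = 65536, Hamming bound = 94, |C| = 173 > bound (violated).

Step 1: Compute V_q(n, t) = Σ_{j=0}^3 C(n, j) (q−1)^j.
  j = 0: C(16,0)·(1)^0 = 1·1 = 1.
  j = 1: C(16,1)·(1)^1 = 16·1 = 16.
  j = 2: C(16,2)·(1)^2 = 120·1 = 120.
  j = 3: C(16,3)·(1)^3 = 560·1 = 560.
  V_q(n, t) = 1 + 16 + 120 + 560 = 697.
Step 2: q^n = 2^16 = 65536.
Step 3: Hamming bound ⌊q^n / V_q(n,t)⌋ = ⌊65536/697⌋ = 94.
Step 4: Compare |C| = 173 to 94: violated.
The claimed |C| lies above the Hamming bound, so no 2-ary code of length 16 with d ≥ 7 can have 173 codewords.


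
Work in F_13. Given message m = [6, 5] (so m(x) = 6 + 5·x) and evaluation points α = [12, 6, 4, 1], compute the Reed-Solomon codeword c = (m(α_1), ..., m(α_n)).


c = [1, 10, 0, 11]

Message polynomial: m(x) = 6 + 5·x (mod 13).
For each evaluation point α_i, compute m(α_i) mod 13:
  α_1 = 12: Horner steps 5 → 1, so m(12) = 1.
  α_2 = 6: Horner steps 5 → 10, so m(6) = 10.
  α_3 = 4: Horner steps 5 → 0, so m(4) = 0.
  α_4 = 1: Horner steps 5 → 11, so m(1) = 11.
Codeword c = [1, 10, 0, 11] ∈ F_13^4.


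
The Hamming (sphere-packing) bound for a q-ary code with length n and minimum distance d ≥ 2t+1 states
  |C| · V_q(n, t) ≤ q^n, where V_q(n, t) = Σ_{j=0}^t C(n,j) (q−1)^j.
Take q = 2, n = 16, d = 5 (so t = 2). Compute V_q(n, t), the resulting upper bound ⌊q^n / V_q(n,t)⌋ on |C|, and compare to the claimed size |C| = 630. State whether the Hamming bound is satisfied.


V_q(n, t) = 137, q^n = 65536, Hamming bound = 478, |C| = 630 > bound (violated).

Step 1: Compute V_q(n, t) = Σ_{j=0}^2 C(n, j) (q−1)^j.
  j = 0: C(16,0)·(1)^0 = 1·1 = 1.
  j = 1: C(16,1)·(1)^1 = 16·1 = 16.
  j = 2: C(16,2)·(1)^2 = 120·1 = 120.
  V_q(n, t) = 1 + 16 + 120 = 137.
Step 2: q^n = 2^16 = 65536.
Step 3: Hamming bound ⌊q^n / V_q(n,t)⌋ = ⌊65536/137⌋ = 478.
Step 4: Compare |C| = 630 to 478: violated.
The claimed |C| lies above the Hamming bound, so no 2-ary code of length 16 with d ≥ 5 can have 630 codewords.


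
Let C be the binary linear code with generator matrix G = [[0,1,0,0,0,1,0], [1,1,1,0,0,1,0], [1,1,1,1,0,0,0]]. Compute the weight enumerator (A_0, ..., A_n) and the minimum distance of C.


Weight distribution: A_0 = 1, A_2 = 4, A_4 = 3. Minimum distance d = 2.

Enumerate all 2^3 = 8 messages m ∈ F_2^3.
For each, compute codeword c = mG in F_2^7, then tally its weight.
  m = 000 → c = 0000000, weight = 0.
  m = 100 → c = 0100010, weight = 2.
  m = 010 → c = 1110010, weight = 4.
  m = 110 → c = 1010000, weight = 2.
  m = 001 → c = 1111000, weight = 4.
  m = 101 → c = 1011010, weight = 4.
  m = 011 → c = 0001010, weight = 2.
  m = 111 → c = 0101000, weight = 2.
Tally weights:
  weight 0: 1 codewords.
  weight 2: 4 codewords.
  weight 4: 3 codewords.
Minimum distance d = smallest w > 0 with A_w > 0 = 2.
Sanity: Σ A_w = 8 = 2^3 = 8 ✓.
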